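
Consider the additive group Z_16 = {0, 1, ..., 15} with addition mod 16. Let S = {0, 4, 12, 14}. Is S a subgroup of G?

No

14 ∈ S but its inverse 2 ∉ S, so S is not a subgroup.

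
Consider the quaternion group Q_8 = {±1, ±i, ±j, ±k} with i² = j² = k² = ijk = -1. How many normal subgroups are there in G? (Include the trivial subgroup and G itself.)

6

G has 6 subgroups. Checking conjugation-invariance by order — order 1: 1/1 normal; order 2: 1/1 normal; order 4: 3/3 normal; order 8: 1/1 normal.
Total normal subgroups: 6.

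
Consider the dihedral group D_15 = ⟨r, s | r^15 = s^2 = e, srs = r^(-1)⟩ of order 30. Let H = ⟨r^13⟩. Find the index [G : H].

|⟨r^13⟩| = 15 and |G| = 30.
By Lagrange, [G : H] = |G|/|H| = 30/15 = 2.

2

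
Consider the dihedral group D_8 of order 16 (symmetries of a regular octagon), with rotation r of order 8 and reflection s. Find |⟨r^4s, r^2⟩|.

8

|⟨r^4s⟩| = 2 and |⟨r^2⟩| = 4, so |H| is a multiple of lcm(2, 4) = 4 and divides |G| = 16.
Closing under the operation: H = {e, r^2, r^4, r^6, s, r^2s, r^4s, r^6s}, so |H| = 8.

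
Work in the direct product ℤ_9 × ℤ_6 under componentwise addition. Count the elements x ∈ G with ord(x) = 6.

An element (a,b) has order lcm(ord(a), ord(b)); count pairs with lcm equal to 6.
Enumerating gives 8 such elements.

8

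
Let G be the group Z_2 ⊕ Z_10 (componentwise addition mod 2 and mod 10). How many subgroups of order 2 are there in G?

3

|G| = 20 and 2 | 20, so subgroups of order 2 are possible by Lagrange.
The subgroups of order 2 are: {(0,0), (0,5)}; {(0,0), (1,0)}; {(0,0), (1,5)}.
So G has 3 subgroups of order 2.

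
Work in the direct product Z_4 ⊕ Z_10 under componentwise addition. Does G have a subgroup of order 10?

Yes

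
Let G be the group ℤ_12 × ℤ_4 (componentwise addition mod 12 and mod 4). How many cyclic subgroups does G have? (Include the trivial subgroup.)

20

Each element a generates a cyclic subgroup ⟨a⟩; distinct elements may generate the same one (a cyclic group of order d has φ(d) generators).
Cyclic subgroups by order — order 1: 1; order 2: 3; order 3: 1; order 4: 6; order 6: 3; order 12: 6.
Total: 20.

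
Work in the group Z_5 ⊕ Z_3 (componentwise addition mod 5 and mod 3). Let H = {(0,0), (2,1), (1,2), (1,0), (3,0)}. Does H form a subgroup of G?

(1,2) ∈ H but its inverse (4,1) ∉ H, so H is not a subgroup.

No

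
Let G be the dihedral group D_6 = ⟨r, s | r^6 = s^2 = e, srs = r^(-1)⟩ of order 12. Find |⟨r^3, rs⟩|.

4

|⟨r^3⟩| = 2 and |⟨rs⟩| = 2, so |H| is a multiple of lcm(2, 2) = 2 and divides |G| = 12.
Closing under the operation: H = {e, r^3, rs, r^4s}, so |H| = 4.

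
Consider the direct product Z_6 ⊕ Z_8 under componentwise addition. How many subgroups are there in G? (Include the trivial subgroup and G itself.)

22

|G| = 48, so by Lagrange every subgroup order divides 48. Divisors: 1, 2, 3, 4, 6, 8, 12, 16, 24, 48.
Subgroups by order — order 1: 1; order 2: 3; order 3: 1; order 4: 3; order 6: 3; order 8: 3; order 12: 3; order 16: 1; order 24: 3; order 48: 1.
Total: 1 + 3 + 1 + 3 + 3 + 3 + 3 + 1 + 3 + 1 = 22.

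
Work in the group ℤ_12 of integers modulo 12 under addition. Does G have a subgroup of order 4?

Yes

4 | 12. A subgroup of order 4 is {0, 3, 6, 9}.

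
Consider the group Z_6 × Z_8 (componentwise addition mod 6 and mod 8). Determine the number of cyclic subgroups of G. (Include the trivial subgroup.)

16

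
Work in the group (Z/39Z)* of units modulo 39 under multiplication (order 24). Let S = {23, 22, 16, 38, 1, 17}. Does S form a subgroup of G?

|S| = 6 divides |G| = 24, consistent with Lagrange.
S contains the identity, every element's inverse is in S, and S is closed under ·: it is a subgroup.
In fact S = ⟨17⟩.

Yes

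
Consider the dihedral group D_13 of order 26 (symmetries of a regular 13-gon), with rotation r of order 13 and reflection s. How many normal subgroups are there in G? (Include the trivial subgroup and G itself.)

3

G has 16 subgroups. Checking conjugation-invariance by order — order 1: 1/1 normal; order 2: 0/13 normal; order 13: 1/1 normal; order 26: 1/1 normal.
Total normal subgroups: 3.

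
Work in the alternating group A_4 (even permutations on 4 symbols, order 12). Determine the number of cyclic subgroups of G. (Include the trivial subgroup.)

Each element a generates a cyclic subgroup ⟨a⟩; distinct elements may generate the same one (a cyclic group of order d has φ(d) generators).
Cyclic subgroups by order — order 1: 1; order 2: 3; order 3: 4.
Total: 8.

8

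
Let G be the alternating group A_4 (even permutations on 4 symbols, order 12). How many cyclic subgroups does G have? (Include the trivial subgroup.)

Group the elements of G by the cyclic subgroup they generate; each cyclic subgroup of order d accounts for φ(d) elements.
Cyclic subgroups by order — order 1: 1; order 2: 3; order 3: 4.
Total: 8.

8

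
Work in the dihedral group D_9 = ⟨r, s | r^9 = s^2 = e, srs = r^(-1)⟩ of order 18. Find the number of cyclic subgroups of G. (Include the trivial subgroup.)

Group the elements of G by the cyclic subgroup they generate; each cyclic subgroup of order d accounts for φ(d) elements.
Cyclic subgroups by order — order 1: 1; order 2: 9; order 3: 1; order 9: 1.
Total: 12.

12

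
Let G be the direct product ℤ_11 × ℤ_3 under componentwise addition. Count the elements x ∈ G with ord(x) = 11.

An element (a,b) has order lcm(ord(a), ord(b)); count pairs with lcm equal to 11.
Enumerating gives 10 such elements.

10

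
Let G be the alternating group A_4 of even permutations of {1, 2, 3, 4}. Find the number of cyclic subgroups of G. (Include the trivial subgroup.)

8

Each element a generates a cyclic subgroup ⟨a⟩; distinct elements may generate the same one (a cyclic group of order d has φ(d) generators).
Cyclic subgroups by order — order 1: 1; order 2: 3; order 3: 4.
Total: 8.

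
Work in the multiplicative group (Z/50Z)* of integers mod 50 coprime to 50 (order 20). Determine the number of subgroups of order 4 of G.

|G| = 20 and 4 | 20, so subgroups of order 4 are possible by Lagrange.
The subgroups of order 4 are: {1, 7, 43, 49}.
So G has 1 subgroup of order 4.

1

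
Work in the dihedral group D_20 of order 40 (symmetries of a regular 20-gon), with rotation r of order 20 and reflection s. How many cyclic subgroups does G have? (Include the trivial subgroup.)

A cyclic subgroup of order d is generated by each of its φ(d) elements of order d, so the cyclic subgroups of order d number (#elements of order d)/φ(d).
Cyclic subgroups by order — order 1: 1; order 2: 21; order 4: 1; order 5: 1; order 10: 1; order 20: 1.
Total: 26.

26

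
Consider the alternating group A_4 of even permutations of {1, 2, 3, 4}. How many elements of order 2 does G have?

The elements of order 2 are: (1 2)(3 4), (1 3)(2 4), (1 4)(2 3).
That's 3.

3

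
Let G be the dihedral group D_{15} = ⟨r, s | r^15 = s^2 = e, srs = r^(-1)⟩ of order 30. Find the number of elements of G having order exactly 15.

8

The elements of order 15 are: r, r^2, r^4, r^7, r^8, r^11, r^13, r^14.
That's 8.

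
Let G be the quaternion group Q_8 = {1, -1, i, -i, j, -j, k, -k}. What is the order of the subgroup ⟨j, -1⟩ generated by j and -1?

4

|⟨j⟩| = 4 and |⟨-1⟩| = 2, so |H| is a multiple of lcm(4, 2) = 4 and divides |G| = 8.
Closing under the operation: H = {1, -1, j, -j}, so |H| = 4.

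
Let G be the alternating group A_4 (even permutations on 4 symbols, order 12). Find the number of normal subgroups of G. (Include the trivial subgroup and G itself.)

G has 10 subgroups. Checking conjugation-invariance by order — order 1: 1/1 normal; order 2: 0/3 normal; order 3: 0/4 normal; order 4: 1/1 normal; order 12: 1/1 normal.
Total normal subgroups: 3.

3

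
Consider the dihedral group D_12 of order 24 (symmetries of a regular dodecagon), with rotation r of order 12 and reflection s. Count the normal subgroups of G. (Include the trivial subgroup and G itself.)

9

G has 34 subgroups. Checking conjugation-invariance by order — order 1: 1/1 normal; order 2: 1/13 normal; order 3: 1/1 normal; order 4: 1/7 normal; order 6: 1/5 normal; order 8: 0/3 normal; order 12: 3/3 normal; order 24: 1/1 normal.
Total normal subgroups: 9.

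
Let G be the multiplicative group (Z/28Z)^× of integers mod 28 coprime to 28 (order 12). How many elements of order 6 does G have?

6

The elements of order 6 are: 3, 5, 11, 17, 19, 23.
That's 6.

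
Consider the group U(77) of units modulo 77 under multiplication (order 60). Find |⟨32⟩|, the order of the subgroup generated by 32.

Compute successive powers of 32 mod 77: 32, 23, 43, 67, 65, 1; 32^6 ≡ 1 (mod 77).
So |⟨32⟩| = 6.

6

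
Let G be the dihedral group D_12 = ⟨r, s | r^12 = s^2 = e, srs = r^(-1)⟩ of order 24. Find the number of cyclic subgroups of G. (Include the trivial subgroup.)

A cyclic subgroup of order d is generated by each of its φ(d) elements of order d, so the cyclic subgroups of order d number (#elements of order d)/φ(d).
Cyclic subgroups by order — order 1: 1; order 2: 13; order 3: 1; order 4: 1; order 6: 1; order 12: 1.
Total: 18.

18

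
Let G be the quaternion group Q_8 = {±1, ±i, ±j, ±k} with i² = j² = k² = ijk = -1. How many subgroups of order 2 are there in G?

1

|G| = 8 and 2 | 8, so subgroups of order 2 are possible by Lagrange.
The subgroups of order 2 are: {1, -1}.
So G has 1 subgroup of order 2.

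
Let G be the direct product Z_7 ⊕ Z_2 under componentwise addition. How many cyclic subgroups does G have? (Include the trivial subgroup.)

4

Each element a generates a cyclic subgroup ⟨a⟩; distinct elements may generate the same one (a cyclic group of order d has φ(d) generators).
Cyclic subgroups by order — order 1: 1; order 2: 1; order 7: 1; order 14: 1.
Total: 4.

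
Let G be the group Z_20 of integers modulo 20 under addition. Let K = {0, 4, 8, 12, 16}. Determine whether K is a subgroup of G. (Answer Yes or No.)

Yes

|K| = 5 divides |G| = 20, consistent with Lagrange.
K contains the identity, every element's inverse is in K, and K is closed under +: it is a subgroup.
In fact K = ⟨16⟩.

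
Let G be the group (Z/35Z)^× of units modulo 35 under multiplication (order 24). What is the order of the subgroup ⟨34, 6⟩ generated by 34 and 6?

4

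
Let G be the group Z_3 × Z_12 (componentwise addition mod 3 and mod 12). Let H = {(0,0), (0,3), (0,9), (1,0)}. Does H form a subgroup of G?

No

(1,0) ∈ H but its inverse (2,0) ∉ H, so H is not a subgroup.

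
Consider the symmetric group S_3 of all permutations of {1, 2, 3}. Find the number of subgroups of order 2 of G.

3

|G| = 6 and 2 | 6, so subgroups of order 2 are possible by Lagrange.
The subgroups of order 2 are: {e, (1 2)}; {e, (1 3)}; {e, (2 3)}.
So G has 3 subgroups of order 2.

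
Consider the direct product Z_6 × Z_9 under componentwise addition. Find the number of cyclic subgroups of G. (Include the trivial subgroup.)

16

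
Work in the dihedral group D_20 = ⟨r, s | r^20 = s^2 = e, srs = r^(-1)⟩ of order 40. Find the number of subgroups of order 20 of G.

|G| = 40 and 20 | 40, so subgroups of order 20 are possible by Lagrange.
The subgroups of order 20 are: {e, r, r^2, r^3, r^4, r^5, r^6, r^7, r^8, r^9, r^10, r^11, r^12, r^13, r^14, r^15, r^16, r^17, r^18, r^19}; {e, r^2, r^4, r^6, r^8, r^10, r^12, r^14, r^16, r^18, s, r^2s, r^4s, r^6s, r^8s, r^10s, r^12s, r^14s, r^16s, r^18s}; {e, r^2, r^4, r^6, r^8, r^10, r^12, r^14, r^16, r^18, rs, r^3s, r^5s, r^7s, r^9s, r^11s, r^13s, r^15s, r^17s, r^19s}.
So G has 3 subgroups of order 20.

3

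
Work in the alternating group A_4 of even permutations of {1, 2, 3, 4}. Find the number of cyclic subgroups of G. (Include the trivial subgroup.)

8

Each element a generates a cyclic subgroup ⟨a⟩; distinct elements may generate the same one (a cyclic group of order d has φ(d) generators).
Cyclic subgroups by order — order 1: 1; order 2: 3; order 3: 4.
Total: 8.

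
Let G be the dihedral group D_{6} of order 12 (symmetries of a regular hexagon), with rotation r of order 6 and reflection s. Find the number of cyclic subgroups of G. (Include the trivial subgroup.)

10

A cyclic subgroup of order d is generated by each of its φ(d) elements of order d, so the cyclic subgroups of order d number (#elements of order d)/φ(d).
Cyclic subgroups by order — order 1: 1; order 2: 7; order 3: 1; order 6: 1.
Total: 10.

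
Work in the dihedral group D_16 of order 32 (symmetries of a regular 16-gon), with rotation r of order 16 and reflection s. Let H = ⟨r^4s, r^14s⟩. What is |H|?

16

|⟨r^4s⟩| = 2 and |⟨r^14s⟩| = 2, so |H| is a multiple of lcm(2, 2) = 2 and divides |G| = 32.
Closing under the operation: H = {e, r^2, r^4, r^6, r^8, r^10, r^12, r^14, s, r^2s, r^4s, r^6s, r^8s, r^10s, r^12s, r^14s}, so |H| = 16.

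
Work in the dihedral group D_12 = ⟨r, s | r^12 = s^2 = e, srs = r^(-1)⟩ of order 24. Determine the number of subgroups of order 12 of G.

3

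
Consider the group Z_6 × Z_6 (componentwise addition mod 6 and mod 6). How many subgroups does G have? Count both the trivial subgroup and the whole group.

30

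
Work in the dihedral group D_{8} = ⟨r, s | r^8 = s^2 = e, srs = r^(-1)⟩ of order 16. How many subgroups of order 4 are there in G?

5

|G| = 16 and 4 | 16, so subgroups of order 4 are possible by Lagrange.
The subgroups of order 4 are: {e, r^2, r^4, r^6}; {e, r^4, r^2s, r^6s}; {e, r^4, r^3s, r^7s}; {e, r^4, s, r^4s}; … (5 in all).
So G has 5 subgroups of order 4.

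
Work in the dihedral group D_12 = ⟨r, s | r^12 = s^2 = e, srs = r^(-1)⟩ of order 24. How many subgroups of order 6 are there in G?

|G| = 24 and 6 | 24, so subgroups of order 6 are possible by Lagrange.
The subgroups of order 6 are: {e, r^2, r^4, r^6, r^8, r^10}; {e, r^4, r^8, r^2s, r^6s, r^10s}; {e, r^4, r^8, r^3s, r^7s, r^11s}; {e, r^4, r^8, s, r^4s, r^8s}; … (5 in all).
So G has 5 subgroups of order 6.

5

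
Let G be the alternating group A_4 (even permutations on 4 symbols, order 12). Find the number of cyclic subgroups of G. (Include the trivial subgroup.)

A cyclic subgroup of order d is generated by each of its φ(d) elements of order d, so the cyclic subgroups of order d number (#elements of order d)/φ(d).
Cyclic subgroups by order — order 1: 1; order 2: 3; order 3: 4.
Total: 8.

8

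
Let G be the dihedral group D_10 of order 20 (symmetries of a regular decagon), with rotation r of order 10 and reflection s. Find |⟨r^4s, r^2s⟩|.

|⟨r^4s⟩| = 2 and |⟨r^2s⟩| = 2, so |H| is a multiple of lcm(2, 2) = 2 and divides |G| = 20.
Closing under the operation: H = {e, r^2, r^4, r^6, r^8, s, r^2s, r^4s, r^6s, r^8s}, so |H| = 10.

10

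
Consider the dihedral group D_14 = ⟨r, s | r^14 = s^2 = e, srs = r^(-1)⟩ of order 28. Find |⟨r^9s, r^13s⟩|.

14

|⟨r^9s⟩| = 2 and |⟨r^13s⟩| = 2, so |H| is a multiple of lcm(2, 2) = 2 and divides |G| = 28.
Closing under the operation: H = {e, r^2, r^4, r^6, r^8, r^10, r^12, rs, r^3s, r^5s, r^7s, r^9s, r^11s, r^13s}, so |H| = 14.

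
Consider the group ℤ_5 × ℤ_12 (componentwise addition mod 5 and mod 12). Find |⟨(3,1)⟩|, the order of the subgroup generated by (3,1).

60

The order of (3,1) in Z_5 × Z_12 is lcm(ord(3) in Z_5, ord(1) in Z_12).
ord(3) = 5 and ord(1) = 12, so |⟨(3,1)⟩| = lcm(5, 12) = 60.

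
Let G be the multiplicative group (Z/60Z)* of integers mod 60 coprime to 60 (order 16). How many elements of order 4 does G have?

The elements of order 4 are: 7, 13, 17, 23, 37, 43, 47, 53.
That's 8.

8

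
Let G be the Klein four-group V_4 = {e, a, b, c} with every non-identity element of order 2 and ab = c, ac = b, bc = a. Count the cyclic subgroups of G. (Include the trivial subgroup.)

4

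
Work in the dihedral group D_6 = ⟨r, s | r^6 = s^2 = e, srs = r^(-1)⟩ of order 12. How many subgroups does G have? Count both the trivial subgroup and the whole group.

16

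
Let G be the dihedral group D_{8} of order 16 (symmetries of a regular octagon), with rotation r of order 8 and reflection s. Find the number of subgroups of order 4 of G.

|G| = 16 and 4 | 16, so subgroups of order 4 are possible by Lagrange.
The subgroups of order 4 are: {e, r^2, r^4, r^6}; {e, r^4, r^2s, r^6s}; {e, r^4, r^3s, r^7s}; {e, r^4, s, r^4s}; … (5 in all).
So G has 5 subgroups of order 4.

5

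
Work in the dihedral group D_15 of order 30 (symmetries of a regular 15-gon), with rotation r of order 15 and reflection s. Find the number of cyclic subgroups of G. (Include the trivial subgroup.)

19

Each element a generates a cyclic subgroup ⟨a⟩; distinct elements may generate the same one (a cyclic group of order d has φ(d) generators).
Cyclic subgroups by order — order 1: 1; order 2: 15; order 3: 1; order 5: 1; order 15: 1.
Total: 19.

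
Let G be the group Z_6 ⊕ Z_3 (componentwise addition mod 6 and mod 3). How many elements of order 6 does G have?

8

An element (a,b) has order lcm(ord(a), ord(b)); count pairs with lcm equal to 6.
Enumerating gives 8 such elements.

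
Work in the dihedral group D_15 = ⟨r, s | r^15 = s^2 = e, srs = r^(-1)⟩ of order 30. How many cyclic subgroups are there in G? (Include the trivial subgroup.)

19

A cyclic subgroup of order d is generated by each of its φ(d) elements of order d, so the cyclic subgroups of order d number (#elements of order d)/φ(d).
Cyclic subgroups by order — order 1: 1; order 2: 15; order 3: 1; order 5: 1; order 15: 1.
Total: 19.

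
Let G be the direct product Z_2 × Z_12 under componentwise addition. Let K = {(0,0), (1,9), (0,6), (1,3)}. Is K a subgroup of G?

|K| = 4 divides |G| = 24, consistent with Lagrange.
K contains the identity, every element's inverse is in K, and K is closed under +: it is a subgroup.
In fact K = ⟨(1,9)⟩.

Yes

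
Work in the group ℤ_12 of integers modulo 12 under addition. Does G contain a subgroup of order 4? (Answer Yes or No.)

Yes

4 | 12. A subgroup of order 4 is {0, 3, 6, 9}.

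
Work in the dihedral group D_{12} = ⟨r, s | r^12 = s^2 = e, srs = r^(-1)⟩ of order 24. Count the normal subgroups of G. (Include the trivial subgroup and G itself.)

9

G has 34 subgroups. Checking conjugation-invariance by order — order 1: 1/1 normal; order 2: 1/13 normal; order 3: 1/1 normal; order 4: 1/7 normal; order 6: 1/5 normal; order 8: 0/3 normal; order 12: 3/3 normal; order 24: 1/1 normal.
Total normal subgroups: 9.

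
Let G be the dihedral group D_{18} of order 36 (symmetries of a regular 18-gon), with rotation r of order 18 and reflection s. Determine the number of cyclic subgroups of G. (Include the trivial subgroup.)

Each element a generates a cyclic subgroup ⟨a⟩; distinct elements may generate the same one (a cyclic group of order d has φ(d) generators).
Cyclic subgroups by order — order 1: 1; order 2: 19; order 3: 1; order 6: 1; order 9: 1; order 18: 1.
Total: 24.

24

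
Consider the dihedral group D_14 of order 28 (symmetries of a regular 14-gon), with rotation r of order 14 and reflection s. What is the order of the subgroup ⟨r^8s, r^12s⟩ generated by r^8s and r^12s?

14

|⟨r^8s⟩| = 2 and |⟨r^12s⟩| = 2, so |H| is a multiple of lcm(2, 2) = 2 and divides |G| = 28.
Closing under the operation: H = {e, r^2, r^4, r^6, r^8, r^10, r^12, s, r^2s, r^4s, r^6s, r^8s, r^10s, r^12s}, so |H| = 14.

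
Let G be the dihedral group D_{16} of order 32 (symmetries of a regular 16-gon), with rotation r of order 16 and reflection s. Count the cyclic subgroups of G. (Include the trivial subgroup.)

21

Group the elements of G by the cyclic subgroup they generate; each cyclic subgroup of order d accounts for φ(d) elements.
Cyclic subgroups by order — order 1: 1; order 2: 17; order 4: 1; order 8: 1; order 16: 1.
Total: 21.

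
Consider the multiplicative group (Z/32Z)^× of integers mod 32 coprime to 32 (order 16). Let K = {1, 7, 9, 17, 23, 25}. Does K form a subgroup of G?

|K| = 6 does not divide |G| = 16, so by Lagrange K is not a subgroup.

No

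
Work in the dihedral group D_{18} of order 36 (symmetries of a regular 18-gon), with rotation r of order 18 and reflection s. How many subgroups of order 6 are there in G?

7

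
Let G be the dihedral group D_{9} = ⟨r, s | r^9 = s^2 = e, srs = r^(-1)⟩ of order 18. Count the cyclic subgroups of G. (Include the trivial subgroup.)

12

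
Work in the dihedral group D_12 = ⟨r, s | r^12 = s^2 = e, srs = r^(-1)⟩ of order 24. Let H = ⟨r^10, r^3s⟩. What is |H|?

12

|⟨r^10⟩| = 6 and |⟨r^3s⟩| = 2, so |H| is a multiple of lcm(6, 2) = 6 and divides |G| = 24.
Closing under the operation: H = {e, r^2, r^4, r^6, r^8, r^10, rs, r^3s, r^5s, r^7s, r^9s, r^11s}, so |H| = 12.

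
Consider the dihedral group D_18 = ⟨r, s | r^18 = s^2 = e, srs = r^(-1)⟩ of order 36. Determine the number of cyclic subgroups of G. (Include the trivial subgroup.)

A cyclic subgroup of order d is generated by each of its φ(d) elements of order d, so the cyclic subgroups of order d number (#elements of order d)/φ(d).
Cyclic subgroups by order — order 1: 1; order 2: 19; order 3: 1; order 6: 1; order 9: 1; order 18: 1.
Total: 24.

24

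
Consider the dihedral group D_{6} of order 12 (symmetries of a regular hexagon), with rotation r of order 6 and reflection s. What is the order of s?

2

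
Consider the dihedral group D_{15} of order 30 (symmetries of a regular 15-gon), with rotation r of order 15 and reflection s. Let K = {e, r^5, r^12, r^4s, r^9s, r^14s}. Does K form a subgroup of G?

No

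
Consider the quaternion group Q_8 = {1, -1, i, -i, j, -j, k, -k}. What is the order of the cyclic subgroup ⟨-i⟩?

4

Computing powers of -i: the smallest k with (-i)^k = e is k = 4.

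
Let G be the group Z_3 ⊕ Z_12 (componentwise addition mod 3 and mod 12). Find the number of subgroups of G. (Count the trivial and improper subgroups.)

18

|G| = 36, so by Lagrange every subgroup order divides 36. Divisors: 1, 2, 3, 4, 6, 9, 12, 18, 36.
Subgroups by order — order 1: 1; order 2: 1; order 3: 4; order 4: 1; order 6: 4; order 9: 1; order 12: 4; order 18: 1; order 36: 1.
Total: 1 + 1 + 4 + 1 + 4 + 1 + 4 + 1 + 1 = 18.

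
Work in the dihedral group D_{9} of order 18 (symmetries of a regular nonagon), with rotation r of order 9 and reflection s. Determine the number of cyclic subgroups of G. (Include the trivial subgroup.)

12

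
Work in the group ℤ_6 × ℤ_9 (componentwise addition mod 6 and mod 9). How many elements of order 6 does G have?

An element (a,b) has order lcm(ord(a), ord(b)); count pairs with lcm equal to 6.
Enumerating gives 8 such elements.

8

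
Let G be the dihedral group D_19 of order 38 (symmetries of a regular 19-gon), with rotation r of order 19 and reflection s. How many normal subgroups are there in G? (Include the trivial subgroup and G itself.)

3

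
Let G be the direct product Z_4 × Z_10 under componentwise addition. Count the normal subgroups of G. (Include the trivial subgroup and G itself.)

16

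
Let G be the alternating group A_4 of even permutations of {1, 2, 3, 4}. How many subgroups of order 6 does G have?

|G| = 12 and 6 | 12, so subgroups of order 6 are possible by Lagrange.
Checking all subgroups of G, none has order 6.
So G has 0 subgroups of order 6.

0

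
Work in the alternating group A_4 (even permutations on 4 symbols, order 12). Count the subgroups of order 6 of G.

0

|G| = 12 and 6 | 12, so subgroups of order 6 are possible by Lagrange.
Checking all subgroups of G, none has order 6.
So G has 0 subgroups of order 6.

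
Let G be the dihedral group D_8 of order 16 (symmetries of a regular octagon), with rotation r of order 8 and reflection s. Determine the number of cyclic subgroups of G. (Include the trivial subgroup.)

12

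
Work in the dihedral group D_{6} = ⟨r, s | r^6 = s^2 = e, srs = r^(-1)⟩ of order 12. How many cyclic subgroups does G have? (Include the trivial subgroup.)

Each element a generates a cyclic subgroup ⟨a⟩; distinct elements may generate the same one (a cyclic group of order d has φ(d) generators).
Cyclic subgroups by order — order 1: 1; order 2: 7; order 3: 1; order 6: 1.
Total: 10.

10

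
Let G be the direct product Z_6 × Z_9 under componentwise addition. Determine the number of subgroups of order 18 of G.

|G| = 54 and 18 | 54, so subgroups of order 18 are possible by Lagrange.
The subgroups of order 18 are: {(0,0), (0,1), (0,2), (0,3), (0,4), (0,5), (0,6), (0,7), (0,8), (3,0), (3,1), (3,2), (3,3), (3,4), (3,5), (3,6), (3,7), (3,8)}; {(0,0), (0,3), (0,6), (1,0), (1,3), (1,6), (2,0), (2,3), (2,6), (3,0), (3,3), (3,6), (4,0), (4,3), (4,6), (5,0), (5,3), (5,6)}; {(0,0), (0,3), (0,6), (1,1), (1,4), (1,7), (2,2), (2,5), (2,8), (3,0), (3,3), (3,6), (4,1), (4,4), (4,7), (5,2), (5,5), (5,8)}; {(0,0), (0,3), (0,6), (1,2), (1,5), (1,8), (2,1), (2,4), (2,7), (3,0), (3,3), (3,6), (4,2), (4,5), (4,8), (5,1), (5,4), (5,7)}.
So G has 4 subgroups of order 18.

4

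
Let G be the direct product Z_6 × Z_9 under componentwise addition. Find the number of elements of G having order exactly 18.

18

An element (a,b) has order lcm(ord(a), ord(b)); count pairs with lcm equal to 18.
Enumerating gives 18 such elements.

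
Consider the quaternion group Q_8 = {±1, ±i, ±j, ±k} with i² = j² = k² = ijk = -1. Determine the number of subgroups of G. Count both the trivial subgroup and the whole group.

6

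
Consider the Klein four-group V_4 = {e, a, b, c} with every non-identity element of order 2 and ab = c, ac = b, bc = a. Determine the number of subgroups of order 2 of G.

3

|G| = 4 and 2 | 4, so subgroups of order 2 are possible by Lagrange.
The subgroups of order 2 are: {e, a}; {e, b}; {e, c}.
So G has 3 subgroups of order 2.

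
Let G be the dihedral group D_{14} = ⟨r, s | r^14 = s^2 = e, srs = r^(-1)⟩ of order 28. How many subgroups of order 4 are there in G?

7

|G| = 28 and 4 | 28, so subgroups of order 4 are possible by Lagrange.
The subgroups of order 4 are: {e, r^7, r^3s, r^10s}; {e, r^7, r^4s, r^11s}; {e, r^7, r^5s, r^12s}; {e, r^7, r^6s, r^13s}; … (7 in all).
So G has 7 subgroups of order 4.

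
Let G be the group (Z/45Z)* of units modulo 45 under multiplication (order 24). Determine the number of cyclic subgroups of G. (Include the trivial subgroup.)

Each element a generates a cyclic subgroup ⟨a⟩; distinct elements may generate the same one (a cyclic group of order d has φ(d) generators).
Cyclic subgroups by order — order 1: 1; order 2: 3; order 3: 1; order 4: 2; order 6: 3; order 12: 2.
Total: 12.

12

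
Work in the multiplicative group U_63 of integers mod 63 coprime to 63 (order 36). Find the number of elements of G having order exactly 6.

Enumerating element orders in G gives 24 elements of order 6.

24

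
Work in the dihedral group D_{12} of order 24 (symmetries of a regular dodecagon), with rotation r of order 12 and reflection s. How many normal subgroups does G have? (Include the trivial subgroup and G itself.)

G has 34 subgroups. Checking conjugation-invariance by order — order 1: 1/1 normal; order 2: 1/13 normal; order 3: 1/1 normal; order 4: 1/7 normal; order 6: 1/5 normal; order 8: 0/3 normal; order 12: 3/3 normal; order 24: 1/1 normal.
Total normal subgroups: 9.

9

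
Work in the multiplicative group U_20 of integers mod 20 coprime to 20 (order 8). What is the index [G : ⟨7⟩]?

|⟨7⟩| = 4 and |G| = 8.
By Lagrange, [G : H] = |G|/|H| = 8/4 = 2.

2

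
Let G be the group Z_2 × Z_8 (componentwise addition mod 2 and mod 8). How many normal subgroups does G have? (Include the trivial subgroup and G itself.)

G is abelian, so every subgroup is normal.
G has 11 subgroups in total, hence 11 normal subgroups.

11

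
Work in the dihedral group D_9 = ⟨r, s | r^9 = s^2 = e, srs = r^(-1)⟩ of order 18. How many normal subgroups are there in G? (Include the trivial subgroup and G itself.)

4

G has 16 subgroups. Checking conjugation-invariance by order — order 1: 1/1 normal; order 2: 0/9 normal; order 3: 1/1 normal; order 6: 0/3 normal; order 9: 1/1 normal; order 18: 1/1 normal.
Total normal subgroups: 4.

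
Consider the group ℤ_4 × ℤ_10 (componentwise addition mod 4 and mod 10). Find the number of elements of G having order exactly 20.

16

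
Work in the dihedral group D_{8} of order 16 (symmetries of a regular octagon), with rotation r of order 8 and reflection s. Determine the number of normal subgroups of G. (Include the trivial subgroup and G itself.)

G has 19 subgroups. Checking conjugation-invariance by order — order 1: 1/1 normal; order 2: 1/9 normal; order 4: 1/5 normal; order 8: 3/3 normal; order 16: 1/1 normal.
Total normal subgroups: 7.

7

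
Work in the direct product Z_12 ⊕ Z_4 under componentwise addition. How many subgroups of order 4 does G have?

7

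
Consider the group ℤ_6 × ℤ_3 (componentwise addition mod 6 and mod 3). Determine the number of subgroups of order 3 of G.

4

|G| = 18 and 3 | 18, so subgroups of order 3 are possible by Lagrange.
The subgroups of order 3 are: {(0,0), (0,1), (0,2)}; {(0,0), (2,0), (4,0)}; {(0,0), (2,1), (4,2)}; {(0,0), (2,2), (4,1)}.
So G has 4 subgroups of order 3.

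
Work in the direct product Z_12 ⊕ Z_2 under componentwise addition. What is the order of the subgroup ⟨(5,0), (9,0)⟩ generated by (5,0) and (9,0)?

|⟨(5,0)⟩| = 12 and |⟨(9,0)⟩| = 4, so |H| is a multiple of lcm(12, 4) = 12 and divides |G| = 24.
Closing under the operation: H = {(0,0), (1,0), (2,0), (3,0), (4,0), (5,0), (6,0), (7,0), (8,0), (9,0), (10,0), (11,0)}, so |H| = 12.

12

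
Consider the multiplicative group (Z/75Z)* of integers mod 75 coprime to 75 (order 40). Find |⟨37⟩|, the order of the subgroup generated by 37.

Compute successive powers of 37 mod 75: 37, 19, 28, 61, 7, 34, 58, 46, …; 37^20 ≡ 1 (mod 75).
So |⟨37⟩| = 20.

20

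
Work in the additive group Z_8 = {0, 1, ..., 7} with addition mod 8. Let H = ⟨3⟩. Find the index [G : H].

1

|⟨3⟩| = 8 and |G| = 8.
By Lagrange, [G : H] = |G|/|H| = 8/8 = 1.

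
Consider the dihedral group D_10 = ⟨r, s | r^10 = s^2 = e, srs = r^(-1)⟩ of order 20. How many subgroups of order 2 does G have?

|G| = 20 and 2 | 20, so subgroups of order 2 are possible by Lagrange.
The subgroups of order 2 are: {e, r^2s}; {e, r^3s}; {e, r^4s}; {e, r^5}; … (11 in all).
So G has 11 subgroups of order 2.

11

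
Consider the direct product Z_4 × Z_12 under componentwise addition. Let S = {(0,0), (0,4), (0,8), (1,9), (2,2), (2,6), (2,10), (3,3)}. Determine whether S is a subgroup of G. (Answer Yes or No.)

No

Closure fails: (0,4) + (3,3) = (3,7) ∉ S. So S is not a subgroup.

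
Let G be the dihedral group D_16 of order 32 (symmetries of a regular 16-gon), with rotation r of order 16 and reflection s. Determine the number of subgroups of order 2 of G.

|G| = 32 and 2 | 32, so subgroups of order 2 are possible by Lagrange.
The subgroups of order 2 are: {e, r^10s}; {e, r^11s}; {e, r^12s}; {e, r^13s}; … (17 in all).
So G has 17 subgroups of order 2.

17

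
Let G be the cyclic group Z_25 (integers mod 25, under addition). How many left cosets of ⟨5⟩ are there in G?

|⟨5⟩| = 5 and |G| = 25.
By Lagrange, [G : H] = |G|/|H| = 25/5 = 5.

5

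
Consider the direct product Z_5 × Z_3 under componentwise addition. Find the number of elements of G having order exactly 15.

8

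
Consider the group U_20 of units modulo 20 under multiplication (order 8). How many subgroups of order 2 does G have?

|G| = 8 and 2 | 8, so subgroups of order 2 are possible by Lagrange.
The subgroups of order 2 are: {1, 11}; {1, 19}; {1, 9}.
So G has 3 subgroups of order 2.

3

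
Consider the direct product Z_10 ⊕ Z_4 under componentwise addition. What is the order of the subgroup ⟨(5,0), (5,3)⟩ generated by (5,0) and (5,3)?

8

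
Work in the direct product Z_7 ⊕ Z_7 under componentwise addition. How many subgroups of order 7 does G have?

8

|G| = 49 and 7 | 49, so subgroups of order 7 are possible by Lagrange.
The subgroups of order 7 are: {(0,0), (0,1), (0,2), (0,3), (0,4), (0,5), (0,6)}; {(0,0), (1,0), (2,0), (3,0), (4,0), (5,0), (6,0)}; {(0,0), (1,1), (2,2), (3,3), (4,4), (5,5), (6,6)}; {(0,0), (1,2), (2,4), (3,6), (4,1), (5,3), (6,5)}; … (8 in all).
So G has 8 subgroups of order 7.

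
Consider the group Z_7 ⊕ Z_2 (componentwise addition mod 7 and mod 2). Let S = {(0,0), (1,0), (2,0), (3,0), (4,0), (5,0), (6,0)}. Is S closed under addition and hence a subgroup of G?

Yes

|S| = 7 divides |G| = 14, consistent with Lagrange.
S contains the identity, every element's inverse is in S, and S is closed under +: it is a subgroup.
In fact S = ⟨(4,0)⟩.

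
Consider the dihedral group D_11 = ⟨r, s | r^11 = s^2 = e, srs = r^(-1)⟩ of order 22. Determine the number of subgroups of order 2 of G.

|G| = 22 and 2 | 22, so subgroups of order 2 are possible by Lagrange.
The subgroups of order 2 are: {e, r^10s}; {e, r^2s}; {e, r^3s}; {e, r^4s}; … (11 in all).
So G has 11 subgroups of order 2.

11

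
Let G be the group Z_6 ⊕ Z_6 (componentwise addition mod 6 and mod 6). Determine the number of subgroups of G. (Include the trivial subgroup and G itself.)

30

|G| = 36, so by Lagrange every subgroup order divides 36. Divisors: 1, 2, 3, 4, 6, 9, 12, 18, 36.
Subgroups by order — order 1: 1; order 2: 3; order 3: 4; order 4: 1; order 6: 12; order 9: 1; order 12: 4; order 18: 3; order 36: 1.
Total: 1 + 3 + 4 + 1 + 12 + 1 + 4 + 3 + 1 = 30.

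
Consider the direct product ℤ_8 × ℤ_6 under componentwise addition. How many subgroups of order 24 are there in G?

3

|G| = 48 and 24 | 48, so subgroups of order 24 are possible by Lagrange.
The subgroups of order 24 are: {(0,0), (0,1), (0,2), (0,3), (0,4), (0,5), (2,0), (2,1), (2,2), (2,3), (2,4), (2,5), (4,0), (4,1), (4,2), (4,3), (4,4), (4,5), (6,0), (6,1), (6,2), (6,3), (6,4), (6,5)}; {(0,0), (0,2), (0,4), (1,0), (1,2), (1,4), (2,0), (2,2), (2,4), (3,0), (3,2), (3,4), (4,0), (4,2), (4,4), (5,0), (5,2), (5,4), (6,0), (6,2), (6,4), (7,0), (7,2), (7,4)}; {(0,0), (0,2), (0,4), (1,1), (1,3), (1,5), (2,0), (2,2), (2,4), (3,1), (3,3), (3,5), (4,0), (4,2), (4,4), (5,1), (5,3), (5,5), (6,0), (6,2), (6,4), (7,1), (7,3), (7,5)}.
So G has 3 subgroups of order 24.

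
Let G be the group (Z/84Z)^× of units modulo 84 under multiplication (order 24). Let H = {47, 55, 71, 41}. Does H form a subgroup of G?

No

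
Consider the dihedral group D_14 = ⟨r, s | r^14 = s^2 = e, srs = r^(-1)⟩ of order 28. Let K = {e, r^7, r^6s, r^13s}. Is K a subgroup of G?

Yes

|K| = 4 divides |G| = 28, consistent with Lagrange.
K contains the identity, every element's inverse is in K, and K is closed under ·: it is a subgroup.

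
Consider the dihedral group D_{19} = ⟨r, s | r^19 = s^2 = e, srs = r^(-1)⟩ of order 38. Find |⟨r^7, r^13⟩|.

|⟨r^7⟩| = 19 and |⟨r^13⟩| = 19, so |H| is a multiple of lcm(19, 19) = 19 and divides |G| = 38.
Closing under the operation: H = {e, r, r^2, r^3, r^4, r^5, r^6, r^7, r^8, r^9, r^10, r^11, r^12, r^13, r^14, r^15, r^16, r^17, r^18}, so |H| = 19.

19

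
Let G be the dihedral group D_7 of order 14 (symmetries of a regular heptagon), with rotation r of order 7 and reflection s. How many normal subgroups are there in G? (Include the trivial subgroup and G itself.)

3

G has 10 subgroups. Checking conjugation-invariance by order — order 1: 1/1 normal; order 2: 0/7 normal; order 7: 1/1 normal; order 14: 1/1 normal.
Total normal subgroups: 3.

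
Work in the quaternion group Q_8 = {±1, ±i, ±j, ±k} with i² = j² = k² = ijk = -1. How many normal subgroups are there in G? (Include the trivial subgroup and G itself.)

6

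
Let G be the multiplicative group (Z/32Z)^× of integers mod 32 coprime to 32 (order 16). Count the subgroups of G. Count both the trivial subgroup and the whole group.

11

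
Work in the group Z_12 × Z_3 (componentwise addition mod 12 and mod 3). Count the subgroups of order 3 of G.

4

|G| = 36 and 3 | 36, so subgroups of order 3 are possible by Lagrange.
The subgroups of order 3 are: {(0,0), (0,1), (0,2)}; {(0,0), (4,0), (8,0)}; {(0,0), (4,1), (8,2)}; {(0,0), (4,2), (8,1)}.
So G has 4 subgroups of order 3.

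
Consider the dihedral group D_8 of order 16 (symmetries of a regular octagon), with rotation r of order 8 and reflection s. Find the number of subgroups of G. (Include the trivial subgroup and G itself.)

19

|G| = 16, so by Lagrange every subgroup order divides 16. Divisors: 1, 2, 4, 8, 16.
Subgroups by order — order 1: 1; order 2: 9; order 4: 5; order 8: 3; order 16: 1.
Total: 1 + 9 + 5 + 3 + 1 = 19.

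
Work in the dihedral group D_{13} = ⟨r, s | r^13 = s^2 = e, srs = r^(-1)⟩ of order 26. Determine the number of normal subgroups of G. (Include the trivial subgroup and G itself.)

G has 16 subgroups. Checking conjugation-invariance by order — order 1: 1/1 normal; order 2: 0/13 normal; order 13: 1/1 normal; order 26: 1/1 normal.
Total normal subgroups: 3.

3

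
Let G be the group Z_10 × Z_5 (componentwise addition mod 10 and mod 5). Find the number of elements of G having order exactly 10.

24

An element (a,b) has order lcm(ord(a), ord(b)); count pairs with lcm equal to 10.
Enumerating gives 24 such elements.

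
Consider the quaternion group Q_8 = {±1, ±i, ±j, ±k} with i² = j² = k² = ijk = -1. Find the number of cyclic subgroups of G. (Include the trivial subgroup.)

5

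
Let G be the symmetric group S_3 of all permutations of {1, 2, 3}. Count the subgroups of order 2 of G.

|G| = 6 and 2 | 6, so subgroups of order 2 are possible by Lagrange.
The subgroups of order 2 are: {e, (1 2)}; {e, (1 3)}; {e, (2 3)}.
So G has 3 subgroups of order 2.

3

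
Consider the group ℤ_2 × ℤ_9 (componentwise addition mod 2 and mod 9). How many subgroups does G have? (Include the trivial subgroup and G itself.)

6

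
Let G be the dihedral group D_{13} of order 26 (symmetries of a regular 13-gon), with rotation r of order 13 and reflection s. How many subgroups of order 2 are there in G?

|G| = 26 and 2 | 26, so subgroups of order 2 are possible by Lagrange.
The subgroups of order 2 are: {e, r^10s}; {e, r^11s}; {e, r^12s}; {e, r^2s}; … (13 in all).
So G has 13 subgroups of order 2.

13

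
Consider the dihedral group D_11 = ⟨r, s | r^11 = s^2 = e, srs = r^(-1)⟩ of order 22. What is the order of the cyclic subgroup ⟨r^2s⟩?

Computing powers of r^2s: the smallest k with (r^2s)^k = e is k = 2.

2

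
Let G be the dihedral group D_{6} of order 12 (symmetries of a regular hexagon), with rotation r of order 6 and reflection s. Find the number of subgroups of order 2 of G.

|G| = 12 and 2 | 12, so subgroups of order 2 are possible by Lagrange.
The subgroups of order 2 are: {e, r^2s}; {e, r^3}; {e, r^3s}; {e, r^4s}; … (7 in all).
So G has 7 subgroups of order 2.

7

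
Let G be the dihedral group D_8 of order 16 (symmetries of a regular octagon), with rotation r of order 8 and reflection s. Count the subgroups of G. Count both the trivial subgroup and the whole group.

|G| = 16, so by Lagrange every subgroup order divides 16. Divisors: 1, 2, 4, 8, 16.
Subgroups by order — order 1: 1; order 2: 9; order 4: 5; order 8: 3; order 16: 1.
Total: 1 + 9 + 5 + 3 + 1 = 19.

19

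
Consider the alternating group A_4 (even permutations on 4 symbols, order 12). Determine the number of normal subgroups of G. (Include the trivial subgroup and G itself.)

3

G has 10 subgroups. Checking conjugation-invariance by order — order 1: 1/1 normal; order 2: 0/3 normal; order 3: 0/4 normal; order 4: 1/1 normal; order 12: 1/1 normal.
Total normal subgroups: 3.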